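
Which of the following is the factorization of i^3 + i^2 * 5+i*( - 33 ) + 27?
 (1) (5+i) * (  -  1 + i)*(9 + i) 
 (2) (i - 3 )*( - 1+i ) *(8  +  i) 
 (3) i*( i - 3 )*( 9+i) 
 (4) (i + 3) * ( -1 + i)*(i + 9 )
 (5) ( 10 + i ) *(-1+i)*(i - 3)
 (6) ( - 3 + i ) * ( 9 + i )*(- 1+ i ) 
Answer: 6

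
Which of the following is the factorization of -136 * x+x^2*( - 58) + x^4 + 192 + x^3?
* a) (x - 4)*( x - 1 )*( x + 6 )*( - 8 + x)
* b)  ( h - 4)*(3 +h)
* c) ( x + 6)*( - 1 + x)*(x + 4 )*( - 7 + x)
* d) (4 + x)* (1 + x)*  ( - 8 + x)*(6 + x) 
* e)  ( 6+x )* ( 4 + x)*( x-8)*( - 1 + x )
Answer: e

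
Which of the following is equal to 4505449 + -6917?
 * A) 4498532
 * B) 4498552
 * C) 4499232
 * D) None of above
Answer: A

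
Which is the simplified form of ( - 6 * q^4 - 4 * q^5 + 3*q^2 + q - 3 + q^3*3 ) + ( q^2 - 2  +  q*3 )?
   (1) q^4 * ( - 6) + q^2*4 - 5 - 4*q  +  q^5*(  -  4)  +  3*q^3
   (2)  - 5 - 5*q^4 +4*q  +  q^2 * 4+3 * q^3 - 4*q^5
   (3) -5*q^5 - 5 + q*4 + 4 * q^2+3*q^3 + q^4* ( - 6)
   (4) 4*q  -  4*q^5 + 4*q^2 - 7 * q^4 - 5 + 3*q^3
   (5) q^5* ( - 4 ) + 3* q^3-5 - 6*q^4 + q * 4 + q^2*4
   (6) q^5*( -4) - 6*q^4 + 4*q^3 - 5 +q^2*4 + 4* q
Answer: 5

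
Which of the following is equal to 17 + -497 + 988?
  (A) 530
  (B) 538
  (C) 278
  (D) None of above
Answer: D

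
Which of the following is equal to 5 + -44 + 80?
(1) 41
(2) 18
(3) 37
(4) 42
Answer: 1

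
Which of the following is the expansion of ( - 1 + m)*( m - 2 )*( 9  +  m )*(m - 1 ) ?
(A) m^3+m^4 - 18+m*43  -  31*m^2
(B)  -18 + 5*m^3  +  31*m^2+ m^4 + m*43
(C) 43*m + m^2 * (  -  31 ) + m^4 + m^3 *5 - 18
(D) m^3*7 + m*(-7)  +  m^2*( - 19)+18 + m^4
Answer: C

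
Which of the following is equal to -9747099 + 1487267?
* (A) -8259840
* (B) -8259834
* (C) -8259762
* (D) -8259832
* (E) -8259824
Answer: D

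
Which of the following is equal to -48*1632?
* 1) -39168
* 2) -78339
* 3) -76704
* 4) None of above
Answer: 4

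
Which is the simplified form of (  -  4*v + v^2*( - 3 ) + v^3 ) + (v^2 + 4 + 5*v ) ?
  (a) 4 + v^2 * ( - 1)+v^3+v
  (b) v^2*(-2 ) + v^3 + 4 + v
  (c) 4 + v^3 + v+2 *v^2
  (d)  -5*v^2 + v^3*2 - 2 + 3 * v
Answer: b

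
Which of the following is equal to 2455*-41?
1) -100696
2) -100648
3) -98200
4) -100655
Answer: 4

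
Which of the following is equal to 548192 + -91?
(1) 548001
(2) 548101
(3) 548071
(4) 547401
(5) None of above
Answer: 2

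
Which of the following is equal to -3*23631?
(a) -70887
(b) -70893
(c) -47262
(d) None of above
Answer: b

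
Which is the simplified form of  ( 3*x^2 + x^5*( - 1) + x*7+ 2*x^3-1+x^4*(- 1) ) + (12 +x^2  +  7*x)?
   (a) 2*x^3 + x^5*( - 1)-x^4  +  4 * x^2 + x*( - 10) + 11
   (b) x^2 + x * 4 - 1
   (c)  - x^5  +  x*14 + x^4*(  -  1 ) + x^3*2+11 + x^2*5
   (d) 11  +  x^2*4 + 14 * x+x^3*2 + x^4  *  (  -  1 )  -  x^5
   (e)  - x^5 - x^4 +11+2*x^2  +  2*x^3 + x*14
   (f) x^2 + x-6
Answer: d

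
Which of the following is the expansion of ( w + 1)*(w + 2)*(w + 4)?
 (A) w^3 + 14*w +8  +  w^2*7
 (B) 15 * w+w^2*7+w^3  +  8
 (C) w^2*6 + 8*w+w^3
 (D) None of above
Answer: A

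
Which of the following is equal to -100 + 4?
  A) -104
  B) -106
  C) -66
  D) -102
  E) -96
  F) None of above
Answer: E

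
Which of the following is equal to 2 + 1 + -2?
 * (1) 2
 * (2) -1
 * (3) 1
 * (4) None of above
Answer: 3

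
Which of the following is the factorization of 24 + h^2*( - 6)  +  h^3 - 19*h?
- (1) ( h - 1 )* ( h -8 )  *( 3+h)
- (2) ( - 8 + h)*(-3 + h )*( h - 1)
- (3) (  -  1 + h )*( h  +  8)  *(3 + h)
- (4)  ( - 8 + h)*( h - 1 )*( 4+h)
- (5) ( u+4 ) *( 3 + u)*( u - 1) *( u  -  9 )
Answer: 1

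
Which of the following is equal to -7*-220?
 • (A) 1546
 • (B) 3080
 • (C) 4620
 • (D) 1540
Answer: D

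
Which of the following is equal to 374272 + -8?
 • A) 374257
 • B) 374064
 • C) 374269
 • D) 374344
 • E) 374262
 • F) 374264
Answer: F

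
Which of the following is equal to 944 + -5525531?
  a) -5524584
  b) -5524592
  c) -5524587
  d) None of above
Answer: c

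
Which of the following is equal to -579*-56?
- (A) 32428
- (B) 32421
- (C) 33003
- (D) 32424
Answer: D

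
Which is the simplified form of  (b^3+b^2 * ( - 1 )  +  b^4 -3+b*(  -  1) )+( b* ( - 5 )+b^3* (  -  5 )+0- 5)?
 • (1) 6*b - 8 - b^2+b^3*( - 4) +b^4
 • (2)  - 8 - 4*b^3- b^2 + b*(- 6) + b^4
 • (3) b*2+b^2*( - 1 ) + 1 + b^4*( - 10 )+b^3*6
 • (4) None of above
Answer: 2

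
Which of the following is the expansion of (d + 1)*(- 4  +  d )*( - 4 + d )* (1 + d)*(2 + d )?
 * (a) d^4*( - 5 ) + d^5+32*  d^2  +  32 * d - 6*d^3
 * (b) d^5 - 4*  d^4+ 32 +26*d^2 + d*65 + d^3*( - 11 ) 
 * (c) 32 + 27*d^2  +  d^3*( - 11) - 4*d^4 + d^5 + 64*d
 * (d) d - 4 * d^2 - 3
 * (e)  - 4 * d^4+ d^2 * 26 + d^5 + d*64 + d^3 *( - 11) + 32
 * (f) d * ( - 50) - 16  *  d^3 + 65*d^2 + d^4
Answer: e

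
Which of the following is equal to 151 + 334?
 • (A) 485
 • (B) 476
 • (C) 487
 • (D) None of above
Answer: A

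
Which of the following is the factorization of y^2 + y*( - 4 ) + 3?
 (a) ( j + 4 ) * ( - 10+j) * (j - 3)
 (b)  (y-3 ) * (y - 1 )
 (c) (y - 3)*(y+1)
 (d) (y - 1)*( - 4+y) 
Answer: b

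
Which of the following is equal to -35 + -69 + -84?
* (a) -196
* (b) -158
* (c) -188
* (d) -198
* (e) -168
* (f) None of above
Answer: c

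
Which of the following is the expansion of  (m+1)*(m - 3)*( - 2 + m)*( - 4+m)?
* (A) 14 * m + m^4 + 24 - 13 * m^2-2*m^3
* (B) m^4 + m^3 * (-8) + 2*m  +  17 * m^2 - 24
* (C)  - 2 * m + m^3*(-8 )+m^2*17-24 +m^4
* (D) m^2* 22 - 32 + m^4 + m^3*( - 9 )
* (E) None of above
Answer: B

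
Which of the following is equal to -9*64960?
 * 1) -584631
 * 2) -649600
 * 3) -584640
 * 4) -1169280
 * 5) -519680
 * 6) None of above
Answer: 3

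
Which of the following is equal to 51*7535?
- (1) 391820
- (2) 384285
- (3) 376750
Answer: 2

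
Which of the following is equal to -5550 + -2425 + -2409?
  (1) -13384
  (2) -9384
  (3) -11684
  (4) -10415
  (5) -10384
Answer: 5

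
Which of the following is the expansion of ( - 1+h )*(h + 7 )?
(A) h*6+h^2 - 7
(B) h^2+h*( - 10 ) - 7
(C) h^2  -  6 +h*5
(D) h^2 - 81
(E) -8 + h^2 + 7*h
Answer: A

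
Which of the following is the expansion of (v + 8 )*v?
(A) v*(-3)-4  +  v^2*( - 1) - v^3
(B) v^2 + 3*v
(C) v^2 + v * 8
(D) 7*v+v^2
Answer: C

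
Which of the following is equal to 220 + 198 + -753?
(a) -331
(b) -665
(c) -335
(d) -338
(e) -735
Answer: c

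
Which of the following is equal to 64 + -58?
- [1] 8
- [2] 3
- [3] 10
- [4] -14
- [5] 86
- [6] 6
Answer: 6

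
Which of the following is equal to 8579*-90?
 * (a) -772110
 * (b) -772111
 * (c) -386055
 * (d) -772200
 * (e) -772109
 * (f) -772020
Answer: a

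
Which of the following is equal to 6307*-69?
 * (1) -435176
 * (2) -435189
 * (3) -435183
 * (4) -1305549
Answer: 3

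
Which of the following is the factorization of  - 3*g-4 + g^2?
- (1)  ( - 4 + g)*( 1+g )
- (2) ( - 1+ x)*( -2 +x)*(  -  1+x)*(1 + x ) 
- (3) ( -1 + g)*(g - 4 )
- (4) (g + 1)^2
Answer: 1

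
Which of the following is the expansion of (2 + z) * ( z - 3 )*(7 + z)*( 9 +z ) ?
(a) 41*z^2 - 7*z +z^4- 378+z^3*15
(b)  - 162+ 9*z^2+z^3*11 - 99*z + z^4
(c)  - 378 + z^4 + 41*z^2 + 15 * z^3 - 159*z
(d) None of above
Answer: c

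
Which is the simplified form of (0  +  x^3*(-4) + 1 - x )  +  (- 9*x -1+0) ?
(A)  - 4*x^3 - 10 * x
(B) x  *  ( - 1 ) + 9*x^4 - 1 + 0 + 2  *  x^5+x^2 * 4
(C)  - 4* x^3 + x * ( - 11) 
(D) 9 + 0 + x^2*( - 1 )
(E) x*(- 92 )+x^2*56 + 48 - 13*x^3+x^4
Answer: A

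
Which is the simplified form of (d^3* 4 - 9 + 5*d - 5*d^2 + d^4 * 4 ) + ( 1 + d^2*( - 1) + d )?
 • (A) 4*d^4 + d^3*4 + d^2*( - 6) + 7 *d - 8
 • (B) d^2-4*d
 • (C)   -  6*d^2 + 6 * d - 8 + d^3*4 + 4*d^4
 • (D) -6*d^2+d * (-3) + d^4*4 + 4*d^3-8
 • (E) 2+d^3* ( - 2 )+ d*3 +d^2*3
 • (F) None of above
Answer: C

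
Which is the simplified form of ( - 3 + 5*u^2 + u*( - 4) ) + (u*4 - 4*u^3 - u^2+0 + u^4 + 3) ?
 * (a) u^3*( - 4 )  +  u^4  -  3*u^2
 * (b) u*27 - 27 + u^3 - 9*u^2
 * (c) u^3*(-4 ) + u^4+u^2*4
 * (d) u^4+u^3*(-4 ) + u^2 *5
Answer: c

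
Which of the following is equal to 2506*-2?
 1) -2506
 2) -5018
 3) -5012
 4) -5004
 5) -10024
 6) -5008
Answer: 3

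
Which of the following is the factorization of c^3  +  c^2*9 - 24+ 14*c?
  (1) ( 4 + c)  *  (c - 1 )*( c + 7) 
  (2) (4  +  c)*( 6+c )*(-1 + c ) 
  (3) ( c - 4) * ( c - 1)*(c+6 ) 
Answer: 2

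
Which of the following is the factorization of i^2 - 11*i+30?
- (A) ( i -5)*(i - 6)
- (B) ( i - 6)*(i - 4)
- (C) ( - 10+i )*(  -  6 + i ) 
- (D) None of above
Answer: A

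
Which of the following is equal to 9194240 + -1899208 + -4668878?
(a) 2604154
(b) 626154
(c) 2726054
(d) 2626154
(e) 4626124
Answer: d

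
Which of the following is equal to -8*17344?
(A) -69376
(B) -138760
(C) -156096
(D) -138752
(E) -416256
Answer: D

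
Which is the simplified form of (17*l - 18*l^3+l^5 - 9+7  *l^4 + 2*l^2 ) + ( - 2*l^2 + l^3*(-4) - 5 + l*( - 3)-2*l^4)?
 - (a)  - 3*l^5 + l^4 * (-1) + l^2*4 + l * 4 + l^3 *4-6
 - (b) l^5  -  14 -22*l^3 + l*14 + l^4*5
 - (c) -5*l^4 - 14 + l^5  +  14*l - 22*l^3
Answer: b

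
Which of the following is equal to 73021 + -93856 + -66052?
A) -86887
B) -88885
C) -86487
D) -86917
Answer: A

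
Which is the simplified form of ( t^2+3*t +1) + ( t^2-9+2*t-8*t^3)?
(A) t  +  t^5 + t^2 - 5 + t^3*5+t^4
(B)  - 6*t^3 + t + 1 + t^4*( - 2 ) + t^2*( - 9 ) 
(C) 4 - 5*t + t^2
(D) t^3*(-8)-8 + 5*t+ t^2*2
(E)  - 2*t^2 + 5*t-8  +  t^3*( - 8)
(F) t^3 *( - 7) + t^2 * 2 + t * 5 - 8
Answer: D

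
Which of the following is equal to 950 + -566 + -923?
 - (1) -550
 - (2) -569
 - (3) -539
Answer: 3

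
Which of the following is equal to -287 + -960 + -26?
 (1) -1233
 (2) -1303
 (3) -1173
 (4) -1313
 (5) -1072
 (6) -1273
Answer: 6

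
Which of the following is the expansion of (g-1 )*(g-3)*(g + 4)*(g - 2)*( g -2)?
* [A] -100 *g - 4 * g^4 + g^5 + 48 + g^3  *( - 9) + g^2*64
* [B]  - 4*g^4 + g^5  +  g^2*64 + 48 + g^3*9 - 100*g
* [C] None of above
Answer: A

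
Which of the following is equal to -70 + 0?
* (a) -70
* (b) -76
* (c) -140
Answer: a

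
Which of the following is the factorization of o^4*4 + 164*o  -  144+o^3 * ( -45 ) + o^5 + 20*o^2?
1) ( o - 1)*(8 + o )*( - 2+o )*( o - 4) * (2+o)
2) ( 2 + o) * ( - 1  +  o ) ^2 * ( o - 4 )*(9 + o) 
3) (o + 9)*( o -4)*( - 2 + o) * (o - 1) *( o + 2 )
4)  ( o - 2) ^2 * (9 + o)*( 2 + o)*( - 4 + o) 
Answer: 3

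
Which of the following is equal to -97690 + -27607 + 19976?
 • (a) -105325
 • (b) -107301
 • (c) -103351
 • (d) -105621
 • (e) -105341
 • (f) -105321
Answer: f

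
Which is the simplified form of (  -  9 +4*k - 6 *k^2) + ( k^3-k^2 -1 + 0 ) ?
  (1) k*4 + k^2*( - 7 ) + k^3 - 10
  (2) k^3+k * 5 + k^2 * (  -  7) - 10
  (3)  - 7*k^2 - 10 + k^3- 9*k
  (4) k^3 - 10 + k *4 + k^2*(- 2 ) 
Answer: 1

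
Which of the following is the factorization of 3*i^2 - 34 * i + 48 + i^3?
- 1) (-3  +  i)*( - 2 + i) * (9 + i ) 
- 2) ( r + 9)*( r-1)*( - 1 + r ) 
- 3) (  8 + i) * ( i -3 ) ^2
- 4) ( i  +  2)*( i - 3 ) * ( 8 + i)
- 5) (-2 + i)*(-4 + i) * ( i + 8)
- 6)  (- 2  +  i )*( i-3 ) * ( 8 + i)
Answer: 6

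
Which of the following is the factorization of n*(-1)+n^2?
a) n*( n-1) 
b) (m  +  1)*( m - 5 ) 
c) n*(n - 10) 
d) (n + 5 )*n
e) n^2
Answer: a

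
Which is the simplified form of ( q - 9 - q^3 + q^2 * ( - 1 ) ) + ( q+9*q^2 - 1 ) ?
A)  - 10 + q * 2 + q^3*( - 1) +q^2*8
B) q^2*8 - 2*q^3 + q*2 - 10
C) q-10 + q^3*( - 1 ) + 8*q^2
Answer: A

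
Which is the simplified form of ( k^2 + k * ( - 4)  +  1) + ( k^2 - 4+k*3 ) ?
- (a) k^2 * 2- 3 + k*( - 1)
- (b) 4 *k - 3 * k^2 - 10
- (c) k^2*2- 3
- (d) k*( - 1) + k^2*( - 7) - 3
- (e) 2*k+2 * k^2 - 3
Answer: a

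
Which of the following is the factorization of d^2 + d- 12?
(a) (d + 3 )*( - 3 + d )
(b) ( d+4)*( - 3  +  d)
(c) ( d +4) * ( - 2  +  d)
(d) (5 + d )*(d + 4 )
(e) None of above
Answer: b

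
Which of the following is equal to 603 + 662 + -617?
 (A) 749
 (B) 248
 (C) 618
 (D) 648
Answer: D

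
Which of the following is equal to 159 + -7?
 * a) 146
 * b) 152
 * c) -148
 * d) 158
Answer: b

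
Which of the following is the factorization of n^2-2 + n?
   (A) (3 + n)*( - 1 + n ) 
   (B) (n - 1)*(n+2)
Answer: B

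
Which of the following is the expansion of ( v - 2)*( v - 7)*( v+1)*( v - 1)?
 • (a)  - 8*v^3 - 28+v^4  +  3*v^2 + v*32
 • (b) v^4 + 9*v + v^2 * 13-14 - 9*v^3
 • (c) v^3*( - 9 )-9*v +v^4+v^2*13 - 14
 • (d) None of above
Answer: b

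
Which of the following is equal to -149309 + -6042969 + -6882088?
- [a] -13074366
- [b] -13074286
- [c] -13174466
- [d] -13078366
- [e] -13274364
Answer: a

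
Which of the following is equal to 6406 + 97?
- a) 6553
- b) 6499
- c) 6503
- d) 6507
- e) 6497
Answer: c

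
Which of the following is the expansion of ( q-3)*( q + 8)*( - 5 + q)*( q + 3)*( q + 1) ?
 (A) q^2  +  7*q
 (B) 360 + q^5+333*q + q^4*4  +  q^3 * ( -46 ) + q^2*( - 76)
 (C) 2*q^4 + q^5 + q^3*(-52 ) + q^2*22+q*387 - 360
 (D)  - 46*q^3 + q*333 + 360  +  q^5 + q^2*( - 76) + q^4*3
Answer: B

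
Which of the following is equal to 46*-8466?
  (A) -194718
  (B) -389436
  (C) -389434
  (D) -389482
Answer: B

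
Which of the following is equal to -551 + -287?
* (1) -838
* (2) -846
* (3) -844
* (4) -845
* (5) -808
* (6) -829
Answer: 1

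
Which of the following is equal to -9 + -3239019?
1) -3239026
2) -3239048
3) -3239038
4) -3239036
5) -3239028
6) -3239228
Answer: 5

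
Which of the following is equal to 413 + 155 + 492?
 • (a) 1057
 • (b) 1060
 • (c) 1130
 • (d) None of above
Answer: b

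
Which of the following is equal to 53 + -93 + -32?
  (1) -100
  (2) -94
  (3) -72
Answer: 3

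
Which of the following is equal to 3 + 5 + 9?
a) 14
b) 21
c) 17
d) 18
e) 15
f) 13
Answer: c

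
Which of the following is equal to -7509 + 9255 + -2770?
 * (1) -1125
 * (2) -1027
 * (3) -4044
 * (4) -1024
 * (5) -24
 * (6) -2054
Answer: 4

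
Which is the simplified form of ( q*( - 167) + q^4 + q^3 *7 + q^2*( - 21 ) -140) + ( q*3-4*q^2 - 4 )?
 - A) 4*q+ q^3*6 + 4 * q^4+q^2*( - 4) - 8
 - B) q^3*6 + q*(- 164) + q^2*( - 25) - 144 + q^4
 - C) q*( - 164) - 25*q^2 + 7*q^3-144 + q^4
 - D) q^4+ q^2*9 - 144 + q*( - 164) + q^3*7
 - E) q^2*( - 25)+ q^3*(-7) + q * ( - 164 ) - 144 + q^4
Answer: C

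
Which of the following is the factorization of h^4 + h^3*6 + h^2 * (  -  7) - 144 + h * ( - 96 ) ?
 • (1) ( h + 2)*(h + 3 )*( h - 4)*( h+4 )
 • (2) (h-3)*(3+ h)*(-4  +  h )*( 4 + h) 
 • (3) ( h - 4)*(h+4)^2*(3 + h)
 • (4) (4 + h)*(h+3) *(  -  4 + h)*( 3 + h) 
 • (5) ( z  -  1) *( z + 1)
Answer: 4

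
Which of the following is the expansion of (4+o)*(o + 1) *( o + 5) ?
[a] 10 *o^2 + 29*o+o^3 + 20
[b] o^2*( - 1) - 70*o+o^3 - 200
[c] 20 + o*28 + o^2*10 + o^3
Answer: a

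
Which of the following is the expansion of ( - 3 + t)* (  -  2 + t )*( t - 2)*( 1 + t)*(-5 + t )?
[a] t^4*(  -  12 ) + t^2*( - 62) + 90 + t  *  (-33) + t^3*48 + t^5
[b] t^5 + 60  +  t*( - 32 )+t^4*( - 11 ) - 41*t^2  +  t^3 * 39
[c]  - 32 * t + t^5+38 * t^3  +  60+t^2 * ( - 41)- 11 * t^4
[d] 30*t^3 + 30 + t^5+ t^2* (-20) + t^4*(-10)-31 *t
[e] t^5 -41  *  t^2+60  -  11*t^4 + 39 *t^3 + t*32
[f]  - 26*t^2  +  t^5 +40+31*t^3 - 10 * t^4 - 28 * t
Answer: b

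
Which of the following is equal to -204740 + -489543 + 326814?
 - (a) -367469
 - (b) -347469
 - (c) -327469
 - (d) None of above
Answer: a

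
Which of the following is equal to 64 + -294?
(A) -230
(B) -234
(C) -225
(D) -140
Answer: A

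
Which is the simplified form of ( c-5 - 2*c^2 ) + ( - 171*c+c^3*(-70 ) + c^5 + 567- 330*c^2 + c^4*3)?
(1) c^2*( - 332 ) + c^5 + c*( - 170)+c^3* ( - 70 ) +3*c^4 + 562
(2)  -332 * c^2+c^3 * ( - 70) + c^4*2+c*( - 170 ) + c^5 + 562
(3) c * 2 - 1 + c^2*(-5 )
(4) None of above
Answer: 1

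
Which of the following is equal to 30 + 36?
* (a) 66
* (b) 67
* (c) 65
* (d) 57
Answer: a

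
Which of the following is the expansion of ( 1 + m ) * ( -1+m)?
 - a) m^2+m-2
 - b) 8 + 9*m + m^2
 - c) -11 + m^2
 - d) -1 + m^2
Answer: d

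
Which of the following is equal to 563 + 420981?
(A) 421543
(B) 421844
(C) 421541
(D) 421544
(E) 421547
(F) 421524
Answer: D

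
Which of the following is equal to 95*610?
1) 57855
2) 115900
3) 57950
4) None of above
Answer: 3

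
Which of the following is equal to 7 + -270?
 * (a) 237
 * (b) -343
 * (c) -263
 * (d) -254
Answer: c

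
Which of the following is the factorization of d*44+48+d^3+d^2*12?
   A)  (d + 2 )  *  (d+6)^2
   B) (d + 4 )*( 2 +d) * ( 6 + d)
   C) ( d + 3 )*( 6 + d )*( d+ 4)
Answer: B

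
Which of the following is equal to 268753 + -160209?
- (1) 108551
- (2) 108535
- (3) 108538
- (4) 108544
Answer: 4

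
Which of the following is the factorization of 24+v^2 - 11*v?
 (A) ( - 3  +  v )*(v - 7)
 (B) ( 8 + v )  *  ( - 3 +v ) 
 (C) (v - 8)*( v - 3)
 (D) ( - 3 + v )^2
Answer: C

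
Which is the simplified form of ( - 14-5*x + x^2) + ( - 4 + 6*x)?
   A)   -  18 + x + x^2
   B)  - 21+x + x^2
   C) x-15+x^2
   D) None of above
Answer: A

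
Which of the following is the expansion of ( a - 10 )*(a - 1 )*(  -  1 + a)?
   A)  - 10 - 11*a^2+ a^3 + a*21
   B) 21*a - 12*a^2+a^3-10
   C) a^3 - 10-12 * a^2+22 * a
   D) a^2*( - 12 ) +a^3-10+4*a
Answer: B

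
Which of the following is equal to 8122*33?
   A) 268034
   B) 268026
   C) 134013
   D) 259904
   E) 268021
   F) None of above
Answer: B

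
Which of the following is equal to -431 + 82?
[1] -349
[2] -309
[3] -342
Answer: 1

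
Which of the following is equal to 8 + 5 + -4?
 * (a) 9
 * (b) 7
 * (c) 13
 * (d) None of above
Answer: a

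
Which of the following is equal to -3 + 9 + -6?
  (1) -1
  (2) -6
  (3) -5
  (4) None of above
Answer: 4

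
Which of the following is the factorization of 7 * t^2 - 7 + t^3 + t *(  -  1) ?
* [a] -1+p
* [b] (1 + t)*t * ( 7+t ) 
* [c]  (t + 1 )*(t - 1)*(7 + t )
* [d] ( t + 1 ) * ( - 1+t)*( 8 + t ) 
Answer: c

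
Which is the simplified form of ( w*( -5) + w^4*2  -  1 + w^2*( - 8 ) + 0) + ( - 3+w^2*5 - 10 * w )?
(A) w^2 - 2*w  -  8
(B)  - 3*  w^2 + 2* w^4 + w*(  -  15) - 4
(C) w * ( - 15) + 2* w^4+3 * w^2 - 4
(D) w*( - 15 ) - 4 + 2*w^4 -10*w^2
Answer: B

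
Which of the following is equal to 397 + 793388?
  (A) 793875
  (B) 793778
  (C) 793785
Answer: C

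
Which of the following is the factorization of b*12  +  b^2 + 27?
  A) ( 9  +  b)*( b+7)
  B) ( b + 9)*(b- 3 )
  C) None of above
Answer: C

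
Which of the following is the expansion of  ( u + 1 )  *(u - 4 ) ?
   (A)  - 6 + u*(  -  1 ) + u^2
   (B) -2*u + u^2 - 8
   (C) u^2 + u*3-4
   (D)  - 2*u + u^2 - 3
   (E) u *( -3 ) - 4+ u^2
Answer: E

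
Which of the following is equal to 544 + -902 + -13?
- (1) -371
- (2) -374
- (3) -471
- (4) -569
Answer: 1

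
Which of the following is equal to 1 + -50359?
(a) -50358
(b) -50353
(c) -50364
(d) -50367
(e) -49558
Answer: a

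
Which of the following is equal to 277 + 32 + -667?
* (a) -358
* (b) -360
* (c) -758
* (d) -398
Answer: a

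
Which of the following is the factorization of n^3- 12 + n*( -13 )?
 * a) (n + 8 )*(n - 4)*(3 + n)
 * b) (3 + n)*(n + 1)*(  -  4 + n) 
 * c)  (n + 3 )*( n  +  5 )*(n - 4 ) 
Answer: b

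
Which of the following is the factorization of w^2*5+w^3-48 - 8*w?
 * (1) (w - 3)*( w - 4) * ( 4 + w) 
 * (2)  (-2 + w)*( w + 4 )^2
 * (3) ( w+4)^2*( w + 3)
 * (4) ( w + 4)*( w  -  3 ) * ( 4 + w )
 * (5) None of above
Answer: 4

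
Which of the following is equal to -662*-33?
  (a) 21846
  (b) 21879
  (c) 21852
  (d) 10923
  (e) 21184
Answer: a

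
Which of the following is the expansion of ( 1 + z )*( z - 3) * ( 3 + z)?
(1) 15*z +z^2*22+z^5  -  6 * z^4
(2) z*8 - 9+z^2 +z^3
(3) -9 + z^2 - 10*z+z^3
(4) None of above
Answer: 4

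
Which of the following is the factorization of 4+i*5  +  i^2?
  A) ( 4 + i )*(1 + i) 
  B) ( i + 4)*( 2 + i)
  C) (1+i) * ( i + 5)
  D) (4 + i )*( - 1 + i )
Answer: A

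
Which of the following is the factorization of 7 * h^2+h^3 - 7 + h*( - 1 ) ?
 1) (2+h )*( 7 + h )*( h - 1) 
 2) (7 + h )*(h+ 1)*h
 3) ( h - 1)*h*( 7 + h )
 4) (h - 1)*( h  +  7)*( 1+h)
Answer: 4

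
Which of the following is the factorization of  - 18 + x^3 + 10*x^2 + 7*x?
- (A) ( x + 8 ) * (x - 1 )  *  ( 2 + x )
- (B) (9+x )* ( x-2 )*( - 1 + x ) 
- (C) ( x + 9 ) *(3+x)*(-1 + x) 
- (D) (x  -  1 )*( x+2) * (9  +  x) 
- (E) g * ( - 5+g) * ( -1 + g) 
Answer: D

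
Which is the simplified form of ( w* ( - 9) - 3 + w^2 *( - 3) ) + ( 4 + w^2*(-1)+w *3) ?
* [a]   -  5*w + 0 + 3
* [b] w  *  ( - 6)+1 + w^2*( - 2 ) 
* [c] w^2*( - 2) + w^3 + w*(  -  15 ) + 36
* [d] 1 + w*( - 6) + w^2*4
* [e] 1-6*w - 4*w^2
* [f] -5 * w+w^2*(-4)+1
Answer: e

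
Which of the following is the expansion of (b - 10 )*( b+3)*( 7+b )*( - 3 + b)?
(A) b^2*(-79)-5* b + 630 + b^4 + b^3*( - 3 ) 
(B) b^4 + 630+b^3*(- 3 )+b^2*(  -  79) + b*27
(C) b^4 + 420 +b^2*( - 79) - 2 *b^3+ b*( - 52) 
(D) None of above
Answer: B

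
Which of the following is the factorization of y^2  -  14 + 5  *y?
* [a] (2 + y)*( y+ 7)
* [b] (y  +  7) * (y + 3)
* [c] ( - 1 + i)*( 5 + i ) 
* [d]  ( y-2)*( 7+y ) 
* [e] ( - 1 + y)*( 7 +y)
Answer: d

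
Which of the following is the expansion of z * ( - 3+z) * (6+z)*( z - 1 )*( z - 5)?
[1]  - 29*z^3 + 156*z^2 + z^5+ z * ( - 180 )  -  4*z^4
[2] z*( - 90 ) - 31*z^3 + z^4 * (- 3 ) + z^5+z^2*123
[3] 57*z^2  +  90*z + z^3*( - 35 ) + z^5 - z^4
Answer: 2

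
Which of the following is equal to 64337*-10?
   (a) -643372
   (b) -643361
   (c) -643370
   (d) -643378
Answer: c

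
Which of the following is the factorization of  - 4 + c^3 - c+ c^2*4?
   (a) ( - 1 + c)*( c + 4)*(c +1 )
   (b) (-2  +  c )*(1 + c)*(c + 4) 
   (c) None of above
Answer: a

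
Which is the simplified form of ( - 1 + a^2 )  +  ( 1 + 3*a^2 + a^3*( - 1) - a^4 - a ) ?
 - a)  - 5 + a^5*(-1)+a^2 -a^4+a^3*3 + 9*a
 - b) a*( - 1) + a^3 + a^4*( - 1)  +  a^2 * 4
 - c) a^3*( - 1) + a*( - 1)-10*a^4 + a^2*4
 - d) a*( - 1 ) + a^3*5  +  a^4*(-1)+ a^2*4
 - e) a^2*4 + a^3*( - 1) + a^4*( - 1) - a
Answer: e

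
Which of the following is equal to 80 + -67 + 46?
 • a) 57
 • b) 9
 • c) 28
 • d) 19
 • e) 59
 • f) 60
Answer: e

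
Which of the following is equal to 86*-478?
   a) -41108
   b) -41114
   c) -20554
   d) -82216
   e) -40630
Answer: a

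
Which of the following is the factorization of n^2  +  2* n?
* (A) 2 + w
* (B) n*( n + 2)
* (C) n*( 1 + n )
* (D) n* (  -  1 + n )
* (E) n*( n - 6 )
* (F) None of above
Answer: B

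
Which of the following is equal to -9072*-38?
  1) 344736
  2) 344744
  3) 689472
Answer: 1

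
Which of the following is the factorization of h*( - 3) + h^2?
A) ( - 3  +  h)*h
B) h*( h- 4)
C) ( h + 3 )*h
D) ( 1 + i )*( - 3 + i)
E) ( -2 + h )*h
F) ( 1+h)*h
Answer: A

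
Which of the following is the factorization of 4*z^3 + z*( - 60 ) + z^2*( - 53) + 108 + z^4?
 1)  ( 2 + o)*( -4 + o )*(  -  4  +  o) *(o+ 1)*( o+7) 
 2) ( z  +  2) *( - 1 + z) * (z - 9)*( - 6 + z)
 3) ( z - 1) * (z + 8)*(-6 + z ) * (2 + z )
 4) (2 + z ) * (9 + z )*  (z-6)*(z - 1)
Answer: 4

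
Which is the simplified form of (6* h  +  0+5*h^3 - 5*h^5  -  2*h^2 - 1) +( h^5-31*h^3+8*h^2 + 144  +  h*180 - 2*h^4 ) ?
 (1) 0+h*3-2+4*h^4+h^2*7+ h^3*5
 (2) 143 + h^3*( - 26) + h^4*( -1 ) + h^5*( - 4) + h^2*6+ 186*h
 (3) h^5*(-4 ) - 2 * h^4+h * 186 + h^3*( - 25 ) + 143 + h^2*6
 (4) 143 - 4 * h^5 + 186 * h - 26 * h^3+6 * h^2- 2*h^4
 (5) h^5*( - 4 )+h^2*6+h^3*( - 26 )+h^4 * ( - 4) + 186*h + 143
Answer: 4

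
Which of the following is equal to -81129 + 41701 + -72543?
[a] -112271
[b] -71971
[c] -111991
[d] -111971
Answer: d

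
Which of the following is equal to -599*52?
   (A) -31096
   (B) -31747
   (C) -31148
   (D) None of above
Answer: C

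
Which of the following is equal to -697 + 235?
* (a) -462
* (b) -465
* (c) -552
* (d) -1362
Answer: a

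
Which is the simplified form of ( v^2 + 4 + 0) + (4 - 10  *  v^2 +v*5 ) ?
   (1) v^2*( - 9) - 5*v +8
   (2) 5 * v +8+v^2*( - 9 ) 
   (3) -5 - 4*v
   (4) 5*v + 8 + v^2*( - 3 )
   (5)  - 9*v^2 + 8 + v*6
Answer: 2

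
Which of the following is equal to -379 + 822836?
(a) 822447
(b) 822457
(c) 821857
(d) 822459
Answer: b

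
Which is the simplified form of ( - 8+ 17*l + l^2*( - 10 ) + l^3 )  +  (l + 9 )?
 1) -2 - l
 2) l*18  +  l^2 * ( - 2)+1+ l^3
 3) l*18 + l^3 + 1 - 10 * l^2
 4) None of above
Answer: 3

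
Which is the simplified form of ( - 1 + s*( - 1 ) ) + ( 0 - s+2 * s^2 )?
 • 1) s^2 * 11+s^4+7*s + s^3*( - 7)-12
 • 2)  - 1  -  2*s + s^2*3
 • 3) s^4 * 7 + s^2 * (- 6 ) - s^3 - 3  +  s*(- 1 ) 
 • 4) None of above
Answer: 4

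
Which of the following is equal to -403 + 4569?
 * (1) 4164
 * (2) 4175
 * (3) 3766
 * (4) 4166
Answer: 4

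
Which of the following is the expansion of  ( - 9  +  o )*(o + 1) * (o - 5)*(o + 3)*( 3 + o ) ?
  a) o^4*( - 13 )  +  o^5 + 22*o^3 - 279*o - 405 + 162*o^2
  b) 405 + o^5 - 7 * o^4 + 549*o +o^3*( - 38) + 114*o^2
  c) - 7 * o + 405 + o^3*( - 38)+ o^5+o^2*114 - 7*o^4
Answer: b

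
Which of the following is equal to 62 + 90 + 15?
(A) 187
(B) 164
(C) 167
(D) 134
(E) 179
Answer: C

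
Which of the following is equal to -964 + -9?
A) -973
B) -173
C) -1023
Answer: A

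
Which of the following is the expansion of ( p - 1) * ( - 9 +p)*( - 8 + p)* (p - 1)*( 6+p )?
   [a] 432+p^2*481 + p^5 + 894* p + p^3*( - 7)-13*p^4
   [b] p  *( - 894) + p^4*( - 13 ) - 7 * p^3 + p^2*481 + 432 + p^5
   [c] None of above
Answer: b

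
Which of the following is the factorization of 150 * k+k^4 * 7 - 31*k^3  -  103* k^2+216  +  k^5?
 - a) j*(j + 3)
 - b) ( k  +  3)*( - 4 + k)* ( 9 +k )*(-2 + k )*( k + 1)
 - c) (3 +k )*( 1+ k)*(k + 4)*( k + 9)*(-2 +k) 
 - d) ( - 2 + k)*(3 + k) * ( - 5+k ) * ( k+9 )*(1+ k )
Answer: b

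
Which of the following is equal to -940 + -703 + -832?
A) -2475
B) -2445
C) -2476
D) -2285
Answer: A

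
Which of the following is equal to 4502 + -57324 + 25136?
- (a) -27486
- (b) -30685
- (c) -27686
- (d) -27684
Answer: c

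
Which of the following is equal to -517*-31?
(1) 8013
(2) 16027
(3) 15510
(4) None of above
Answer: 2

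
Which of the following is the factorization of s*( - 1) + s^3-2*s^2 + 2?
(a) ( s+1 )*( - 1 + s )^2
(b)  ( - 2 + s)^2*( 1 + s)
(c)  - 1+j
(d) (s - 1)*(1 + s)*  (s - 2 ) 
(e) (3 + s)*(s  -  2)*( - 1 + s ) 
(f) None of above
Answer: d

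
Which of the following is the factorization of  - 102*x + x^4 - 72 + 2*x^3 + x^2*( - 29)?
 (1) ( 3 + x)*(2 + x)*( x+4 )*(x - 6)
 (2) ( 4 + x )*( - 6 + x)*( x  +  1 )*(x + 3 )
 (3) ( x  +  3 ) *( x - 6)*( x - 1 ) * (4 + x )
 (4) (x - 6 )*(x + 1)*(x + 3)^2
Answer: 2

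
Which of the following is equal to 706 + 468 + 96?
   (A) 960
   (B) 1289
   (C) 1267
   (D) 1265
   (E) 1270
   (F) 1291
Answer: E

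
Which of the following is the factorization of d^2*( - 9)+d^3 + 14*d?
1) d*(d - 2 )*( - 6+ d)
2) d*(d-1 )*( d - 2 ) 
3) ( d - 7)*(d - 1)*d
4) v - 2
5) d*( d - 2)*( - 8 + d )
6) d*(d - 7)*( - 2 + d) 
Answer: 6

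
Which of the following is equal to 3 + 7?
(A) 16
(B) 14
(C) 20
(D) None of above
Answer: D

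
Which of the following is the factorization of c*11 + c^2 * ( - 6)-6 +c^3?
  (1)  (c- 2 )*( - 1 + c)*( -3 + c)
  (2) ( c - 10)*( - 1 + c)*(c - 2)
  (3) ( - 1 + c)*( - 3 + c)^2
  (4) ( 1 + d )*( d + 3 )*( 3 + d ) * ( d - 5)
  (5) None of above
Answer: 1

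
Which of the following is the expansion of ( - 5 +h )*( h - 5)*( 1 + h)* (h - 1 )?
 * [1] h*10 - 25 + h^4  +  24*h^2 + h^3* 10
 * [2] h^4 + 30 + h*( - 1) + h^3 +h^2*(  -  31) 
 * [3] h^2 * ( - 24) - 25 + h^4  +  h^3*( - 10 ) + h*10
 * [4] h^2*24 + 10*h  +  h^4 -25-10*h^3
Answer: 4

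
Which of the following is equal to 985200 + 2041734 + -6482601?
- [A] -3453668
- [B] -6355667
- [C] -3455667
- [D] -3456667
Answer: C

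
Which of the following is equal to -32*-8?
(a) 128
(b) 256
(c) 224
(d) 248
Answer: b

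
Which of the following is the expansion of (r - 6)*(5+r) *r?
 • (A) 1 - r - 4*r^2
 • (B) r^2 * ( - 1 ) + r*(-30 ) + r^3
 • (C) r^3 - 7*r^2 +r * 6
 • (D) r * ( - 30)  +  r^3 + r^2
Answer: B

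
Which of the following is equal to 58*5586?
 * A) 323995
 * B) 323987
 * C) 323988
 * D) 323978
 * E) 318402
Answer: C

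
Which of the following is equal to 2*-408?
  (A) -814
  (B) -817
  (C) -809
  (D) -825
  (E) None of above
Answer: E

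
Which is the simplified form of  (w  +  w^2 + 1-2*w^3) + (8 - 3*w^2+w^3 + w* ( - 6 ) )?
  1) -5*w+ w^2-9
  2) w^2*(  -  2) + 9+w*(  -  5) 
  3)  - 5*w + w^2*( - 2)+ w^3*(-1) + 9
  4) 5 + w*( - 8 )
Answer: 3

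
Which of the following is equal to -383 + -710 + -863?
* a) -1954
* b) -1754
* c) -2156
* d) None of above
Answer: d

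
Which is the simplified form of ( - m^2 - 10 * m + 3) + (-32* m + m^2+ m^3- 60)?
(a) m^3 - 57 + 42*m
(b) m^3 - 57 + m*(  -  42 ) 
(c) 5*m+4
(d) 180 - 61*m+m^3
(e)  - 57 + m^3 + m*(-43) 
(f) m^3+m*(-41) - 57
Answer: b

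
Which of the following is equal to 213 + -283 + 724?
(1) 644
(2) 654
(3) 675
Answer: 2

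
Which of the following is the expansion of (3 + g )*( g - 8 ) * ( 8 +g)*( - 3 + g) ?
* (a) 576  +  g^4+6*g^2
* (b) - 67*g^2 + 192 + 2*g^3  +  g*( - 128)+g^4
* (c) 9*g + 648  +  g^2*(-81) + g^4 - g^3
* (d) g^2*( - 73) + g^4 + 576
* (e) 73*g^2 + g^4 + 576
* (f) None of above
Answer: d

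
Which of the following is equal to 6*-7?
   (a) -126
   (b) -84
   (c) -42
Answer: c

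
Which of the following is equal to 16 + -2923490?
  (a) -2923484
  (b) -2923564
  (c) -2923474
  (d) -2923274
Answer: c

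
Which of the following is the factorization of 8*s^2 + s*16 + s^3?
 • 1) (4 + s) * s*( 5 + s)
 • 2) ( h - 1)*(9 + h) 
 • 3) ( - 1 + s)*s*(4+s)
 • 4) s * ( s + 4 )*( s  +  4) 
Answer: 4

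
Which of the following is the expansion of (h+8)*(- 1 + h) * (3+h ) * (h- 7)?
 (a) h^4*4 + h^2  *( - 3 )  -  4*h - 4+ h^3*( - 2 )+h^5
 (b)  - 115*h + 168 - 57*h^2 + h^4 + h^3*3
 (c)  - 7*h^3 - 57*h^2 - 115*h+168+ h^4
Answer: b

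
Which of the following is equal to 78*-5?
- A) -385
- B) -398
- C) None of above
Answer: C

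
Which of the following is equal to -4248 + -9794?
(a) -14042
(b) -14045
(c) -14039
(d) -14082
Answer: a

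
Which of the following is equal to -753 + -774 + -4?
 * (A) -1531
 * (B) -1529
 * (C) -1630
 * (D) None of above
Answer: A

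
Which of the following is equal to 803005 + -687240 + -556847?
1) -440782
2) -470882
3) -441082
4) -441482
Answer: 3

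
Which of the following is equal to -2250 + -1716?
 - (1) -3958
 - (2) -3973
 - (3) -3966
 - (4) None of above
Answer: 3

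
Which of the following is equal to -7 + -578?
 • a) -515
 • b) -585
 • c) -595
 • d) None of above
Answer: b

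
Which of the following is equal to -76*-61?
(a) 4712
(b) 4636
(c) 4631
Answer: b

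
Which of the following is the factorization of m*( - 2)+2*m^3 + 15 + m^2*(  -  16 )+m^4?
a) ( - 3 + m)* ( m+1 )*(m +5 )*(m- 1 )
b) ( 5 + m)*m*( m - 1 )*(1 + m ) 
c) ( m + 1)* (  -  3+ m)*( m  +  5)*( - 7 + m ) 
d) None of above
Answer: a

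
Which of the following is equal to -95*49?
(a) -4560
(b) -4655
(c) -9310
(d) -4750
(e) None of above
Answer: b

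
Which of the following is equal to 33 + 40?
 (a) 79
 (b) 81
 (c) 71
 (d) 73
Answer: d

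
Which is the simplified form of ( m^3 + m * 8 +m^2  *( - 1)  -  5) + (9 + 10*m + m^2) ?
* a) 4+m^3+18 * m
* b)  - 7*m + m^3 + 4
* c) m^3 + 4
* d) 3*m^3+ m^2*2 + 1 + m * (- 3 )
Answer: a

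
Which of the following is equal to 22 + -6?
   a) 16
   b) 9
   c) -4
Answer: a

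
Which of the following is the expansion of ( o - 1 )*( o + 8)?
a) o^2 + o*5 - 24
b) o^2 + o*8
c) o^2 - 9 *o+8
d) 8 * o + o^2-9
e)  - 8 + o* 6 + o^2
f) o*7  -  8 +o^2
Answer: f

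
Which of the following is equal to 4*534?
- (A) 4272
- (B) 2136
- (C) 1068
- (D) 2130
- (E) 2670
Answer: B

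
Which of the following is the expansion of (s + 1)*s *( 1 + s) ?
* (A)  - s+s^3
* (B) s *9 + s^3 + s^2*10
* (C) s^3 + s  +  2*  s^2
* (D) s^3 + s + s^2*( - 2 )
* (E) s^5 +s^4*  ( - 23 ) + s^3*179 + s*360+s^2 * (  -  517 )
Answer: C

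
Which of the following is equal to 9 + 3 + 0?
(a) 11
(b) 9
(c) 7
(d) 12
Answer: d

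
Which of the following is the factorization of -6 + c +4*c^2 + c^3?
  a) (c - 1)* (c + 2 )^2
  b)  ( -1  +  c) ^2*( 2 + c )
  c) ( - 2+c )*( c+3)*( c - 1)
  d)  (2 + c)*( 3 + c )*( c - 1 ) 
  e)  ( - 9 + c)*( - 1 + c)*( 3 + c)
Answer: d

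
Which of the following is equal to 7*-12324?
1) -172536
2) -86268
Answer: 2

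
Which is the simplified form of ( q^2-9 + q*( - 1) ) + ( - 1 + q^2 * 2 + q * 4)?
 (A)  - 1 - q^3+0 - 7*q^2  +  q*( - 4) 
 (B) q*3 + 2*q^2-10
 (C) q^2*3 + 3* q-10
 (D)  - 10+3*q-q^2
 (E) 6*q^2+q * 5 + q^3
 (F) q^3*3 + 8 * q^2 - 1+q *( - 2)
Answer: C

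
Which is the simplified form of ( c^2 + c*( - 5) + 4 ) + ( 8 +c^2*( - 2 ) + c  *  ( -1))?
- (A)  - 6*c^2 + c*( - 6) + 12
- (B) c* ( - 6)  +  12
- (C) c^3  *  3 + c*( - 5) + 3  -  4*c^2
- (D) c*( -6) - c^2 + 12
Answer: D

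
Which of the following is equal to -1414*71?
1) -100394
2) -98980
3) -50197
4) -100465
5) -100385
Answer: 1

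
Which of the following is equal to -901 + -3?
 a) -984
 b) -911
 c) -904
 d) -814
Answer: c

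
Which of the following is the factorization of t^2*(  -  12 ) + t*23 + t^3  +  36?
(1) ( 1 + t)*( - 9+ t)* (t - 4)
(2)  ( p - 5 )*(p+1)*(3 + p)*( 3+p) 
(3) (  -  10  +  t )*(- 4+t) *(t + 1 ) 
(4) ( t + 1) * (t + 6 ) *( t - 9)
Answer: 1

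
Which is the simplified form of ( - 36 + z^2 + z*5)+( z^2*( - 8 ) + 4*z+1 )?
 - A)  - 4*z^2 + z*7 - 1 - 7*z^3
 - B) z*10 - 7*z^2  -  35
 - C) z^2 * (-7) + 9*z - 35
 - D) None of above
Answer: C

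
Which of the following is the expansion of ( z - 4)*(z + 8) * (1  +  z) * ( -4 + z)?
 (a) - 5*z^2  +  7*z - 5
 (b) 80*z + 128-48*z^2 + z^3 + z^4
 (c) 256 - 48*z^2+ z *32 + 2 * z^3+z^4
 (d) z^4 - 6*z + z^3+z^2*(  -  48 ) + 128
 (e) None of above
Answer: b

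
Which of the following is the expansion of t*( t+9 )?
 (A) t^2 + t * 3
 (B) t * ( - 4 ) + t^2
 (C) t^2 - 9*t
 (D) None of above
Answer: D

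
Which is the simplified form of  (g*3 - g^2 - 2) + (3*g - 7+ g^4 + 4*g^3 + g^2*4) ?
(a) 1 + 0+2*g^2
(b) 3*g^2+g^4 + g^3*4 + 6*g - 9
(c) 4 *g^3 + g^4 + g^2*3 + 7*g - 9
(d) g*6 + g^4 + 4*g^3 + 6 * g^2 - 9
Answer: b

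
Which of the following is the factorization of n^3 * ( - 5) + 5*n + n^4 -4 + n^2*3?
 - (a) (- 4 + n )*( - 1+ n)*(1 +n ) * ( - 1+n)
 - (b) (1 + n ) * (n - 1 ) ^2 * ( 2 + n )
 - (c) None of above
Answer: a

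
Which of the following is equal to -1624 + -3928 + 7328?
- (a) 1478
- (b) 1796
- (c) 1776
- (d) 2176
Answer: c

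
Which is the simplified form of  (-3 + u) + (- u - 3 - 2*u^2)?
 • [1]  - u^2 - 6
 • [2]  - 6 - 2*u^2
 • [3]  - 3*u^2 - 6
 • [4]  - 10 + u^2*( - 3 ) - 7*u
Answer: 2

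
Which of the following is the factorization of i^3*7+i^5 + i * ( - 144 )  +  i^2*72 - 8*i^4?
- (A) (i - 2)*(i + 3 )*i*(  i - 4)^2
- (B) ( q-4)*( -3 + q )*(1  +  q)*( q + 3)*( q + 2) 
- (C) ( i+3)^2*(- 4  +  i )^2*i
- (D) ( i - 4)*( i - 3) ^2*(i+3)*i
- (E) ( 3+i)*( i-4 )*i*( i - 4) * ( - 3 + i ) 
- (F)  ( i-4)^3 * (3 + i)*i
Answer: E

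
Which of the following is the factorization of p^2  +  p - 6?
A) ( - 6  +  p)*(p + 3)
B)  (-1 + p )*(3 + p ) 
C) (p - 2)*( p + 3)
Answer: C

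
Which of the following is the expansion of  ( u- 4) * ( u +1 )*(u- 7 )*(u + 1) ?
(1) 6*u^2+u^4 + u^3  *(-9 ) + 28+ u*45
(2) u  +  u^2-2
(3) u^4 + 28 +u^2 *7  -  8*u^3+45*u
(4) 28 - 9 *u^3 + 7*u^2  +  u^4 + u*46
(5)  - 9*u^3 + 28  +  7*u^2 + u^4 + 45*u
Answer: 5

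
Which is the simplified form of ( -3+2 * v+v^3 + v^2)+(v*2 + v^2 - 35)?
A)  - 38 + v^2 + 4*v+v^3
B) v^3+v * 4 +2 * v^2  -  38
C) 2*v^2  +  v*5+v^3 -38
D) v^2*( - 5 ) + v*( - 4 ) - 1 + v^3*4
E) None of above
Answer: B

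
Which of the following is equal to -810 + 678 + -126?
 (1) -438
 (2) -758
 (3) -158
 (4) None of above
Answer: 4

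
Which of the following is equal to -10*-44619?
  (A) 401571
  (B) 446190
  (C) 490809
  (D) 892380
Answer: B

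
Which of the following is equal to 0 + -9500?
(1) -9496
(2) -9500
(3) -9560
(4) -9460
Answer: 2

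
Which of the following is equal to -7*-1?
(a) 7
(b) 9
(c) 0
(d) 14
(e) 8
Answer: a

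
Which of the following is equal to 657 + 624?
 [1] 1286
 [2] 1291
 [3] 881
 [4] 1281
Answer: 4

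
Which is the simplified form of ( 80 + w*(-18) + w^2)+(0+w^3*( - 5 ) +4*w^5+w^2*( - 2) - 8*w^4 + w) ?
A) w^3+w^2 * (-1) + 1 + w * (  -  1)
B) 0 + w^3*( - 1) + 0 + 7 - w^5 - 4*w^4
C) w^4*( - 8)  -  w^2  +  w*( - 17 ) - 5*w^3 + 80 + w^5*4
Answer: C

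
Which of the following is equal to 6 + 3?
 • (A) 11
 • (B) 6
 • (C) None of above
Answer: C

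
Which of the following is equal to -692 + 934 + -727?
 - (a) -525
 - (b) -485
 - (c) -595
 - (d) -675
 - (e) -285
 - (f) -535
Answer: b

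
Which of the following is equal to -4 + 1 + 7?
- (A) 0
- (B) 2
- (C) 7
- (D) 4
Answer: D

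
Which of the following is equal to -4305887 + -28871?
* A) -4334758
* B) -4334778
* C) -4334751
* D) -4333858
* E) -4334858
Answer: A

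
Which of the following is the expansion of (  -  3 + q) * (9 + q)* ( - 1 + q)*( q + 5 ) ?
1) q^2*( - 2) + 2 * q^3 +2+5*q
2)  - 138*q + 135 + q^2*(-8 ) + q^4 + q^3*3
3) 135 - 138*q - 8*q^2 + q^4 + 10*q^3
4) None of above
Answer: 3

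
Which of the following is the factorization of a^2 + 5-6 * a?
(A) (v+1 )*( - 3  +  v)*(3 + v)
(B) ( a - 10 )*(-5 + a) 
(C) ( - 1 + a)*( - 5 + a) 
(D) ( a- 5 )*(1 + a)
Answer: C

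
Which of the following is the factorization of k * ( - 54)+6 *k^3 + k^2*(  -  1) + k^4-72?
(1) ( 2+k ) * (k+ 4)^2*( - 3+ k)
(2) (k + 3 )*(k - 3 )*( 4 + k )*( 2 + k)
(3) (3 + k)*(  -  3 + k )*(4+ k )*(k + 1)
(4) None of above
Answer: 2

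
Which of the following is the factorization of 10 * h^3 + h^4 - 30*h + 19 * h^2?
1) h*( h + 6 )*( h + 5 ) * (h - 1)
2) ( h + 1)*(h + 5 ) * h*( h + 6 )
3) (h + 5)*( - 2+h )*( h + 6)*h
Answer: 1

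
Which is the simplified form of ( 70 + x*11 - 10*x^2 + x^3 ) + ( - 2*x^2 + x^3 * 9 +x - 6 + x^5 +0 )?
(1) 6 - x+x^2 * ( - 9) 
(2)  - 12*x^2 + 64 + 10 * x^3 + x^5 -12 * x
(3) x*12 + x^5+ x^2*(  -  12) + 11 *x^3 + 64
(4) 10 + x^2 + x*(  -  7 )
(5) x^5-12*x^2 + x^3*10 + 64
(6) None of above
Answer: 6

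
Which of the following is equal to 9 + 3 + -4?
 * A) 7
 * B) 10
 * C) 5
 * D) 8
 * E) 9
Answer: D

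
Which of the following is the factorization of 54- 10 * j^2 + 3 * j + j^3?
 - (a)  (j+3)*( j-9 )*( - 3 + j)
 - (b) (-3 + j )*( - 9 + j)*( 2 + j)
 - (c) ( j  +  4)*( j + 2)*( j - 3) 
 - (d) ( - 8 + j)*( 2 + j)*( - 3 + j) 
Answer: b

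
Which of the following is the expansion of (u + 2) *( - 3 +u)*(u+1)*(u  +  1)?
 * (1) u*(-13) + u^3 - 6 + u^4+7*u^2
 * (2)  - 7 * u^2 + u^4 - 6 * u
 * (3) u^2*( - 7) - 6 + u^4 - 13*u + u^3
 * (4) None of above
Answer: 3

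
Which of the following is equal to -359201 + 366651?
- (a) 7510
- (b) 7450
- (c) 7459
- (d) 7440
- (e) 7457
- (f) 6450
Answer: b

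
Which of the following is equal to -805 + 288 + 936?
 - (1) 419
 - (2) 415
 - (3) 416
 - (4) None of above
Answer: 1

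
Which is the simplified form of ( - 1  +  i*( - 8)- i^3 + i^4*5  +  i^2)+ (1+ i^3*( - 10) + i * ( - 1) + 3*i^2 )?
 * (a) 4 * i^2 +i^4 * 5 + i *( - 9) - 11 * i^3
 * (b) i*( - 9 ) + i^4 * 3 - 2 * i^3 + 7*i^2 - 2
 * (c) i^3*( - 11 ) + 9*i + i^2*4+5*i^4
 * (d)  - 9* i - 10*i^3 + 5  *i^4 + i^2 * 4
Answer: a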